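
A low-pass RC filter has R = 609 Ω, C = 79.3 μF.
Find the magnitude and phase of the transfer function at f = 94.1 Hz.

Step 1 — Angular frequency: ω = 2π·94.1 = 591.2 rad/s.
Step 2 — Transfer function: H(jω) = 1/(1 + jωRC).
Step 3 — Denominator: 1 + jωRC = 1 + j·591.2·609·7.93e-05 = 1 + j28.55.
Step 4 — H = 0.001225 - j0.03498.
Step 5 — Magnitude: |H| = 0.035 (-29.1 dB); phase: φ = -88.0°.

|H| = 0.035 (-29.1 dB), φ = -88.0°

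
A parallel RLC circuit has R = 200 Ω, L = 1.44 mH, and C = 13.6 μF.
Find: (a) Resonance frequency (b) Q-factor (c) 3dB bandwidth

Step 1 — Resonance: ω₀ = 1/√(LC) = 1/√(0.00144·1.36e-05) = 7146 rad/s.
Step 2 — f₀ = ω₀/(2π) = 1137 Hz.
Step 3 — Parallel Q: Q = R/(ω₀L) = 200/(7146·0.00144) = 19.44.
Step 4 — Bandwidth: Δω = ω₀/Q = 367.6 rad/s; BW = Δω/(2π) = 58.51 Hz.

(a) f₀ = 1137 Hz  (b) Q = 19.44  (c) BW = 58.51 Hz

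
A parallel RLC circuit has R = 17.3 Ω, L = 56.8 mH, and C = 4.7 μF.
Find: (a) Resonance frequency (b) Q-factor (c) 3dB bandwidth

Step 1 — Resonance: ω₀ = 1/√(LC) = 1/√(0.0568·4.7e-06) = 1935 rad/s.
Step 2 — f₀ = ω₀/(2π) = 308 Hz.
Step 3 — Parallel Q: Q = R/(ω₀L) = 17.3/(1935·0.0568) = 0.1574.
Step 4 — Bandwidth: Δω = ω₀/Q = 1.23e+04 rad/s; BW = Δω/(2π) = 1957 Hz.

(a) f₀ = 308 Hz  (b) Q = 0.1574  (c) BW = 1957 Hz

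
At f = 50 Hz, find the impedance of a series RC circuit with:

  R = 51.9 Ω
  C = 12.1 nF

Step 1 — Angular frequency: ω = 2π·f = 2π·50 = 314.2 rad/s.
Step 2 — Component impedances:
  R: Z = R = 51.9 Ω
  C: Z = 1/(jωC) = -j/(ω·C) = 0 - j2.631e+05 Ω
Step 3 — Series combination: Z_total = R + C = 51.9 - j2.631e+05 Ω = 2.631e+05∠-90.0° Ω.

Z = 51.9 - j2.631e+05 Ω = 2.631e+05∠-90.0° Ω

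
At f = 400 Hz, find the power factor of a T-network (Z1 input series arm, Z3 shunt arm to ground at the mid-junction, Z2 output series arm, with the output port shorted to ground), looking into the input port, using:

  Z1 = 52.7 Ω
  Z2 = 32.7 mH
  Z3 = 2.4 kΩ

Step 1 — Angular frequency: ω = 2π·f = 2π·400 = 2513 rad/s.
Step 2 — Component impedances:
  Z1: Z = R = 52.7 Ω
  Z2: Z = jωL = j·2513·0.0327 = 0 + j82.18 Ω
  Z3: Z = R = 2400 Ω
Step 3 — With the output port shorted to ground, the output series arm Z2 runs from the junction to ground; the shunt arm Z3 also runs from the junction to ground. They appear in parallel: Z3 || Z2 = 2.811 + j82.09 Ω.
Step 4 — Series with input arm Z1: Z_in = Z1 + (Z3 || Z2) = 55.51 + j82.09 Ω = 99.1∠55.9° Ω.
Step 5 — Power factor: PF = cos(φ) = Re(Z)/|Z| = 55.511/99.095 = 0.5602.
Step 6 — Type: Im(Z) = 82.09 ⇒ lagging (phase φ = 55.9°).

PF = 0.5602 (lagging, φ = 55.9°)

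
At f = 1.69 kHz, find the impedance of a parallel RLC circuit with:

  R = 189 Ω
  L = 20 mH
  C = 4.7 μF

Step 1 — Angular frequency: ω = 2π·f = 2π·1690 = 1.062e+04 rad/s.
Step 2 — Component impedances:
  R: Z = R = 189 Ω
  L: Z = jωL = j·1.062e+04·0.02 = 0 + j212.4 Ω
  C: Z = 1/(jωC) = -j/(ω·C) = 0 - j20.04 Ω
Step 3 — Parallel combination: 1/Z_total = 1/R + 1/L + 1/C; Z_total = 2.555 - j21.83 Ω = 21.97∠-83.3° Ω.

Z = 2.555 - j21.83 Ω = 21.97∠-83.3° Ω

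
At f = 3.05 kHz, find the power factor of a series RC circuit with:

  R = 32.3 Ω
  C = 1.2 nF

Step 1 — Angular frequency: ω = 2π·f = 2π·3050 = 1.916e+04 rad/s.
Step 2 — Component impedances:
  R: Z = R = 32.3 Ω
  C: Z = 1/(jωC) = -j/(ω·C) = 0 - j4.348e+04 Ω
Step 3 — Series combination: Z_total = R + C = 32.3 - j4.348e+04 Ω = 4.348e+04∠-90.0° Ω.
Step 4 — Power factor: PF = cos(φ) = Re(Z)/|Z| = 32.3/43485 = 0.0007428.
Step 5 — Type: Im(Z) = -4.348e+04 ⇒ leading (phase φ = -90.0°).

PF = 0.0007428 (leading, φ = -90.0°)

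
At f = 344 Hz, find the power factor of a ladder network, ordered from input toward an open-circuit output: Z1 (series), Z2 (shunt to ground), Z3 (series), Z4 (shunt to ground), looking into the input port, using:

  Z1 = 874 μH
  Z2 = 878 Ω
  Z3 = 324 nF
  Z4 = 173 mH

Step 1 — Angular frequency: ω = 2π·f = 2π·344 = 2161 rad/s.
Step 2 — Component impedances:
  Z1: Z = jωL = j·2161·0.000874 = 0 + j1.889 Ω
  Z2: Z = R = 878 Ω
  Z3: Z = 1/(jωC) = -j/(ω·C) = 0 - j1428 Ω
  Z4: Z = jωL = j·2161·0.173 = 0 + j373.9 Ω
Step 3 — Ladder network (open output): work backward from the far end, alternating series and parallel combinations. Z_in = 518.3 - j429.9 Ω = 673.4∠-39.7° Ω.
Step 4 — Power factor: PF = cos(φ) = Re(Z)/|Z| = 518.3/673.4 = 0.7697.
Step 5 — Type: Im(Z) = -429.9 ⇒ leading (phase φ = -39.7°).

PF = 0.7697 (leading, φ = -39.7°)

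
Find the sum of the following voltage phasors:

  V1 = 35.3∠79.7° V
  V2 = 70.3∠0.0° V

Step 1 — Convert each phasor to rectangular form:
  V1 = 35.3·(cos(79.7°) + j·sin(79.7°)) = 6.312 + j34.73 V
  V2 = 70.3·(cos(0.0°) + j·sin(0.0°)) = 70.3 V
Step 2 — Sum components: V_total = 76.61 + j34.73 V.
Step 3 — Convert to polar: |V_total| = 84.12 V, ∠V_total = 24.4°.

V_total = 84.12∠24.4° V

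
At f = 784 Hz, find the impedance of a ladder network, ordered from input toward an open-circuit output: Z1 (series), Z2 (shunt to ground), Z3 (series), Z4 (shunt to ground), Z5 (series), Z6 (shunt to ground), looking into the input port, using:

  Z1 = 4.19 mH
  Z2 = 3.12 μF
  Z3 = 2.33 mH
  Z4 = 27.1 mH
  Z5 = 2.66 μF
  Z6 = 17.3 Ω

Step 1 — Angular frequency: ω = 2π·f = 2π·784 = 4926 rad/s.
Step 2 — Component impedances:
  Z1: Z = jωL = j·4926·0.00419 = 0 + j20.64 Ω
  Z2: Z = 1/(jωC) = -j/(ω·C) = 0 - j65.07 Ω
  Z3: Z = jωL = j·4926·0.00233 = 0 + j11.48 Ω
  Z4: Z = jωL = j·4926·0.0271 = 0 + j133.5 Ω
  Z5: Z = 1/(jωC) = -j/(ω·C) = 0 - j76.32 Ω
  Z6: Z = R = 17.3 Ω
Step 3 — Ladder network (open output): work backward from the far end, alternating series and parallel combinations. Z_in = 7.352 - j26.93 Ω = 27.91∠-74.7° Ω.

Z = 7.352 - j26.93 Ω = 27.91∠-74.7° Ω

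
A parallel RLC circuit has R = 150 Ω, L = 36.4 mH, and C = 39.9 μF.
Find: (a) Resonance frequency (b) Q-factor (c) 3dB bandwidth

Step 1 — Resonance: ω₀ = 1/√(LC) = 1/√(0.0364·3.99e-05) = 829.8 rad/s.
Step 2 — f₀ = ω₀/(2π) = 132.1 Hz.
Step 3 — Parallel Q: Q = R/(ω₀L) = 150/(829.8·0.0364) = 4.966.
Step 4 — Bandwidth: Δω = ω₀/Q = 167.1 rad/s; BW = Δω/(2π) = 26.59 Hz.

(a) f₀ = 132.1 Hz  (b) Q = 4.966  (c) BW = 26.59 Hz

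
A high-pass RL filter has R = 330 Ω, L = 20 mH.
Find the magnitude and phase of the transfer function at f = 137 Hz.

Step 1 — Angular frequency: ω = 2π·137 = 860.8 rad/s.
Step 2 — Transfer function: H(jω) = jωL/(R + jωL).
Step 3 — Numerator jωL = j·17.22; denominator R + jωL = 330 + j17.22.
Step 4 — H = 0.002714 + j0.05203.
Step 5 — Magnitude: |H| = 0.0521 (-25.7 dB); phase: φ = 87.0°.

|H| = 0.0521 (-25.7 dB), φ = 87.0°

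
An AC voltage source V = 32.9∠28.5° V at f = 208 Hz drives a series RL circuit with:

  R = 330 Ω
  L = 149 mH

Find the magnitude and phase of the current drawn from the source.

Step 1 — Angular frequency: ω = 2π·f = 2π·208 = 1307 rad/s.
Step 2 — Component impedances:
  R: Z = R = 330 Ω
  L: Z = jωL = j·1307·0.149 = 0 + j194.7 Ω
Step 3 — Series combination: Z_total = R + L = 330 + j194.7 Ω = 383.2∠30.5° Ω.
Step 4 — Source phasor: V = 32.9∠28.5° V = 28.91 + j15.7 V.
Step 5 — Ohm's law: I = V / Z_total = (28.91 + j15.7) / (330 + j194.7) = 0.08581 - j0.003063 A.
Step 6 — Convert to polar: |I| = 0.08586 A, ∠I = -2.0°.

I = 0.08586∠-2.0° A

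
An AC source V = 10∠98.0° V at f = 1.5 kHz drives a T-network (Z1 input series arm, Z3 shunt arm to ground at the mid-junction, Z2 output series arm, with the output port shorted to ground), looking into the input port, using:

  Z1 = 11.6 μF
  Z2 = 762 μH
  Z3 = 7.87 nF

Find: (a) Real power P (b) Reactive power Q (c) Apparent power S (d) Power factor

Step 1 — Angular frequency: ω = 2π·f = 2π·1500 = 9425 rad/s.
Step 2 — Component impedances:
  Z1: Z = 1/(jωC) = -j/(ω·C) = 0 - j9.147 Ω
  Z2: Z = jωL = j·9425·0.000762 = 0 + j7.182 Ω
  Z3: Z = 1/(jωC) = -j/(ω·C) = 0 - j1.348e+04 Ω
Step 3 — With the output port shorted to ground, the output series arm Z2 runs from the junction to ground; the shunt arm Z3 also runs from the junction to ground. They appear in parallel: Z3 || Z2 = 0 + j7.186 Ω.
Step 4 — Series with input arm Z1: Z_in = Z1 + (Z3 || Z2) = 0 - j1.961 Ω = 1.961∠-90.0° Ω.
Step 5 — Source phasor: V = 10∠98.0° V = -1.392 + j9.903 V.
Step 6 — Current: I = V / Z = -5.049 - j0.7096 A = 5.099∠-172.0° A.
Step 7 — Complex power: S = V·I* = 0 - j50.99 VA.
Step 8 — Real power: P = Re(S) = 0 W.
Step 9 — Reactive power: Q = Im(S) = -50.99 VAR.
Step 10 — Apparent power: |S| = 50.99 VA.
Step 11 — Power factor: PF = P/|S| = 0 (leading).

(a) P = 0 W  (b) Q = -50.99 VAR  (c) S = 50.99 VA  (d) PF = 0 (leading)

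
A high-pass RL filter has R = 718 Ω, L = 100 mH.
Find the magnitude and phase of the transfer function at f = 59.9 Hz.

Step 1 — Angular frequency: ω = 2π·59.9 = 376.4 rad/s.
Step 2 — Transfer function: H(jω) = jωL/(R + jωL).
Step 3 — Numerator jωL = j·37.64; denominator R + jωL = 718 + j37.64.
Step 4 — H = 0.00274 + j0.05227.
Step 5 — Magnitude: |H| = 0.05235 (-25.6 dB); phase: φ = 87.0°.

|H| = 0.05235 (-25.6 dB), φ = 87.0°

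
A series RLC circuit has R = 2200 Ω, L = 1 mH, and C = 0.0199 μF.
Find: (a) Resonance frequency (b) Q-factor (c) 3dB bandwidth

Step 1 — Resonance: ω₀ = 1/√(LC) = 1/√(0.001·1.99e-08) = 2.242e+05 rad/s.
Step 2 — f₀ = ω₀/(2π) = 3.568e+04 Hz.
Step 3 — Series Q: Q = ω₀L/R = 2.242e+05·0.001/2200 = 0.1019.
Step 4 — Bandwidth: Δω = ω₀/Q = 2.2e+06 rad/s; BW = Δω/(2π) = 3.501e+05 Hz.

(a) f₀ = 3.568e+04 Hz  (b) Q = 0.1019  (c) BW = 3.501e+05 Hz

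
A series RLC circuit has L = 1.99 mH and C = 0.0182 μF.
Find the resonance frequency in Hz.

Step 1 — Resonance condition Im(Z)=0 gives ω₀ = 1/√(LC).
Step 2 — ω₀ = 1/√(0.00199·1.82e-08) = 1.662e+05 rad/s.
Step 3 — f₀ = ω₀/(2π) = 2.645e+04 Hz.

f₀ = 2.645e+04 Hz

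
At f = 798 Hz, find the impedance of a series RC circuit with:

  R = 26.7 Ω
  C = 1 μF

Step 1 — Angular frequency: ω = 2π·f = 2π·798 = 5014 rad/s.
Step 2 — Component impedances:
  R: Z = R = 26.7 Ω
  C: Z = 1/(jωC) = -j/(ω·C) = 0 - j199.4 Ω
Step 3 — Series combination: Z_total = R + C = 26.7 - j199.4 Ω = 201.2∠-82.4° Ω.

Z = 26.7 - j199.4 Ω = 201.2∠-82.4° Ω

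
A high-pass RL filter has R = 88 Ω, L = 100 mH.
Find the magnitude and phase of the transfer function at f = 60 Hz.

Step 1 — Angular frequency: ω = 2π·60 = 377 rad/s.
Step 2 — Transfer function: H(jω) = jωL/(R + jωL).
Step 3 — Numerator jωL = j·37.7; denominator R + jωL = 88 + j37.7.
Step 4 — H = 0.1551 + j0.362.
Step 5 — Magnitude: |H| = 0.3938 (-8.1 dB); phase: φ = 66.8°.

|H| = 0.3938 (-8.1 dB), φ = 66.8°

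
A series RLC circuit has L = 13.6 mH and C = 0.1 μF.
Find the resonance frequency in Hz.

Step 1 — Resonance condition Im(Z)=0 gives ω₀ = 1/√(LC).
Step 2 — ω₀ = 1/√(0.0136·1e-07) = 2.712e+04 rad/s.
Step 3 — f₀ = ω₀/(2π) = 4316 Hz.

f₀ = 4316 Hz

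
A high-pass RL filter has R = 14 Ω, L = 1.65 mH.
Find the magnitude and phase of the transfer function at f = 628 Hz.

Step 1 — Angular frequency: ω = 2π·628 = 3946 rad/s.
Step 2 — Transfer function: H(jω) = jωL/(R + jωL).
Step 3 — Numerator jωL = j·6.511; denominator R + jωL = 14 + j6.511.
Step 4 — H = 0.1778 + j0.3824.
Step 5 — Magnitude: |H| = 0.4217 (-7.5 dB); phase: φ = 65.1°.

|H| = 0.4217 (-7.5 dB), φ = 65.1°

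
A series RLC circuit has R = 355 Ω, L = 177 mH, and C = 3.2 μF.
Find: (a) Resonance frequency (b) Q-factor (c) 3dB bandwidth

Step 1 — Resonance: ω₀ = 1/√(LC) = 1/√(0.177·3.2e-06) = 1329 rad/s.
Step 2 — f₀ = ω₀/(2π) = 211.5 Hz.
Step 3 — Series Q: Q = ω₀L/R = 1329·0.177/355 = 0.6625.
Step 4 — Bandwidth: Δω = ω₀/Q = 2006 rad/s; BW = Δω/(2π) = 319.2 Hz.

(a) f₀ = 211.5 Hz  (b) Q = 0.6625  (c) BW = 319.2 Hz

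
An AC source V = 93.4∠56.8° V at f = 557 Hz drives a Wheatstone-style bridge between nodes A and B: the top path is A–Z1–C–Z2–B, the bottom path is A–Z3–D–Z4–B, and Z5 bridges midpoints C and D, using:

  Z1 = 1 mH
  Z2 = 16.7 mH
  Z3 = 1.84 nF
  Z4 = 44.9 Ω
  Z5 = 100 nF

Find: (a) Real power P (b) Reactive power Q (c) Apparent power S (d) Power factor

Step 1 — Angular frequency: ω = 2π·f = 2π·557 = 3500 rad/s.
Step 2 — Component impedances:
  Z1: Z = jωL = j·3500·0.001 = 0 + j3.5 Ω
  Z2: Z = jωL = j·3500·0.0167 = 0 + j58.45 Ω
  Z3: Z = 1/(jωC) = -j/(ω·C) = 0 - j1.553e+05 Ω
  Z4: Z = R = 44.9 Ω
  Z5: Z = 1/(jωC) = -j/(ω·C) = 0 - j2857 Ω
Step 3 — Bridge requires nodal analysis (the Z5 bridge couples midpoints C and D, so the two paths cannot be reduced to a simple series/parallel combination). Setting node B to ground and injecting 1 A at node A, the 3-node admittance system at A, C, D solves to V_A = Z_AB = 0.02036 + j63.19 Ω = 63.19∠90.0° Ω.
Step 4 — Source phasor: V = 93.4∠56.8° V = 51.14 + j78.15 V.
Step 5 — Current: I = V / Z = 1.237 - j0.8089 A = 1.478∠-33.2° A.
Step 6 — Complex power: S = V·I* = 0.04448 + j138.1 VA.
Step 7 — Real power: P = Re(S) = 0.04448 W.
Step 8 — Reactive power: Q = Im(S) = 138.1 VAR.
Step 9 — Apparent power: |S| = 138.1 VA.
Step 10 — Power factor: PF = P/|S| = 0.0003222 (lagging).

(a) P = 0.04448 W  (b) Q = 138.1 VAR  (c) S = 138.1 VA  (d) PF = 0.0003222 (lagging)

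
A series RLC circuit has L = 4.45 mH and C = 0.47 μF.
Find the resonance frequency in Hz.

Step 1 — Resonance condition Im(Z)=0 gives ω₀ = 1/√(LC).
Step 2 — ω₀ = 1/√(0.00445·4.7e-07) = 2.187e+04 rad/s.
Step 3 — f₀ = ω₀/(2π) = 3480 Hz.

f₀ = 3480 Hz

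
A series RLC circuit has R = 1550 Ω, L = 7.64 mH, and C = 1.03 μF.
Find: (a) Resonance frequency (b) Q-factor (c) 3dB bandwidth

Step 1 — Resonance: ω₀ = 1/√(LC) = 1/√(0.00764·1.03e-06) = 1.127e+04 rad/s.
Step 2 — f₀ = ω₀/(2π) = 1794 Hz.
Step 3 — Series Q: Q = ω₀L/R = 1.127e+04·0.00764/1550 = 0.05556.
Step 4 — Bandwidth: Δω = ω₀/Q = 2.029e+05 rad/s; BW = Δω/(2π) = 3.229e+04 Hz.

(a) f₀ = 1794 Hz  (b) Q = 0.05556  (c) BW = 3.229e+04 Hz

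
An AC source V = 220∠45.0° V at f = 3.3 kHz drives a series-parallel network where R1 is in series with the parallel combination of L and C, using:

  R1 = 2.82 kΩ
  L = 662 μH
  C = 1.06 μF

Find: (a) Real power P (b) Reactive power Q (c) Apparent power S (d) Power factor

Step 1 — Angular frequency: ω = 2π·f = 2π·3300 = 2.073e+04 rad/s.
Step 2 — Component impedances:
  R1: Z = R = 2820 Ω
  L: Z = jωL = j·2.073e+04·0.000662 = 0 + j13.73 Ω
  C: Z = 1/(jωC) = -j/(ω·C) = 0 - j45.5 Ω
Step 3 — Parallel branch: L || C = 1/(1/L + 1/C) = 0 + j19.66 Ω.
Step 4 — Series with R1: Z_total = R1 + (L || C) = 2820 + j19.66 Ω = 2820∠0.4° Ω.
Step 5 — Source phasor: V = 220∠45.0° V = 155.6 + j155.6 V.
Step 6 — Current: I = V / Z = 0.05555 + j0.05478 A = 0.07801∠44.6° A.
Step 7 — Complex power: S = V·I* = 17.16 + j0.1196 VA.
Step 8 — Real power: P = Re(S) = 17.16 W.
Step 9 — Reactive power: Q = Im(S) = 0.1196 VAR.
Step 10 — Apparent power: |S| = 17.16 VA.
Step 11 — Power factor: PF = P/|S| = 1 (lagging).

(a) P = 17.16 W  (b) Q = 0.1196 VAR  (c) S = 17.16 VA  (d) PF = 1 (lagging)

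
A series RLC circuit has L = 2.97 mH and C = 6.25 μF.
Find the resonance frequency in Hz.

Step 1 — Resonance condition Im(Z)=0 gives ω₀ = 1/√(LC).
Step 2 — ω₀ = 1/√(0.00297·6.25e-06) = 7340 rad/s.
Step 3 — f₀ = ω₀/(2π) = 1168 Hz.

f₀ = 1168 Hz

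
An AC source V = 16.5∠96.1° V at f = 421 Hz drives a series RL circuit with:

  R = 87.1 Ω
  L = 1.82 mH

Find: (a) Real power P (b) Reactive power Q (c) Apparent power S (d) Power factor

Step 1 — Angular frequency: ω = 2π·f = 2π·421 = 2645 rad/s.
Step 2 — Component impedances:
  R: Z = R = 87.1 Ω
  L: Z = jωL = j·2645·0.00182 = 0 + j4.814 Ω
Step 3 — Series combination: Z_total = R + L = 87.1 + j4.814 Ω = 87.23∠3.2° Ω.
Step 4 — Source phasor: V = 16.5∠96.1° V = -1.753 + j16.41 V.
Step 5 — Current: I = V / Z = -0.009689 + j0.1889 A = 0.1891∠92.9° A.
Step 6 — Complex power: S = V·I* = 3.116 + j0.1722 VA.
Step 7 — Real power: P = Re(S) = 3.116 W.
Step 8 — Reactive power: Q = Im(S) = 0.1722 VAR.
Step 9 — Apparent power: |S| = 3.121 VA.
Step 10 — Power factor: PF = P/|S| = 0.9985 (lagging).

(a) P = 3.116 W  (b) Q = 0.1722 VAR  (c) S = 3.121 VA  (d) PF = 0.9985 (lagging)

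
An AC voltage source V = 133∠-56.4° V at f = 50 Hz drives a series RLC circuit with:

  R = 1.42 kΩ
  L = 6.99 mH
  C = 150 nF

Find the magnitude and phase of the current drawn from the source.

Step 1 — Angular frequency: ω = 2π·f = 2π·50 = 314.2 rad/s.
Step 2 — Component impedances:
  R: Z = R = 1420 Ω
  L: Z = jωL = j·314.2·0.00699 = 0 + j2.196 Ω
  C: Z = 1/(jωC) = -j/(ω·C) = 0 - j2.122e+04 Ω
Step 3 — Series combination: Z_total = R + L + C = 1420 - j2.122e+04 Ω = 2.127e+04∠-86.2° Ω.
Step 4 — Source phasor: V = 133∠-56.4° V = 73.6 - j110.8 V.
Step 5 — Ohm's law: I = V / Z_total = (73.6 - j110.8) / (1420 - j2.122e+04) = 0.005429 + j0.003105 A.
Step 6 — Convert to polar: |I| = 0.006254 A, ∠I = 29.8°.

I = 0.006254∠29.8° A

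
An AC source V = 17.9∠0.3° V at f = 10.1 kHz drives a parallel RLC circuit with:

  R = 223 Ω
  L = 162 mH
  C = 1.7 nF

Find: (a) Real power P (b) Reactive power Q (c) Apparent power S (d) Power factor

Step 1 — Angular frequency: ω = 2π·f = 2π·1.01e+04 = 6.346e+04 rad/s.
Step 2 — Component impedances:
  R: Z = R = 223 Ω
  L: Z = jωL = j·6.346e+04·0.162 = 0 + j1.028e+04 Ω
  C: Z = 1/(jωC) = -j/(ω·C) = 0 - j9269 Ω
Step 3 — Parallel combination: 1/Z_total = 1/R + 1/L + 1/C; Z_total = 223 - j0.5277 Ω = 223∠-0.1° Ω.
Step 4 — Source phasor: V = 17.9∠0.3° V = 17.9 + j0.09372 V.
Step 5 — Current: I = V / Z = 0.08027 + j0.0006102 A = 0.08027∠0.4° A.
Step 6 — Complex power: S = V·I* = 1.437 - j0.0034 VA.
Step 7 — Real power: P = Re(S) = 1.437 W.
Step 8 — Reactive power: Q = Im(S) = -0.0034 VAR.
Step 9 — Apparent power: |S| = 1.437 VA.
Step 10 — Power factor: PF = P/|S| = 1 (leading).

(a) P = 1.437 W  (b) Q = -0.0034 VAR  (c) S = 1.437 VA  (d) PF = 1 (leading)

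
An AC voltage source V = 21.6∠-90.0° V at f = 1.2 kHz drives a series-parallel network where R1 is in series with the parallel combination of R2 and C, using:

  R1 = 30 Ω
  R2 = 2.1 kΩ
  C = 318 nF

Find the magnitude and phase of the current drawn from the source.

Step 1 — Angular frequency: ω = 2π·f = 2π·1200 = 7540 rad/s.
Step 2 — Component impedances:
  R1: Z = R = 30 Ω
  R2: Z = R = 2100 Ω
  C: Z = 1/(jωC) = -j/(ω·C) = 0 - j417.1 Ω
Step 3 — Parallel branch: R2 || C = 1/(1/R2 + 1/C) = 79.69 - j401.2 Ω.
Step 4 — Series with R1: Z_total = R1 + (R2 || C) = 109.7 - j401.2 Ω = 416∠-74.7° Ω.
Step 5 — Source phasor: V = 21.6∠-90.0° V = 0 - j21.6 V.
Step 6 — Ohm's law: I = V / Z_total = (0 - j21.6) / (109.7 - j401.2) = 0.05009 - j0.01369 A.
Step 7 — Convert to polar: |I| = 0.05193 A, ∠I = -15.3°.

I = 0.05193∠-15.3° A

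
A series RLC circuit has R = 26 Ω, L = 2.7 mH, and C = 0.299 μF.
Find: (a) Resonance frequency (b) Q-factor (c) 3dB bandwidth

Step 1 — Resonance condition Im(Z)=0 gives ω₀ = 1/√(LC).
Step 2 — ω₀ = 1/√(0.0027·2.99e-07) = 3.52e+04 rad/s.
Step 3 — f₀ = ω₀/(2π) = 5601 Hz.
Step 4 — Series Q: Q = ω₀L/R = 3.52e+04·0.0027/26 = 3.655.
Step 5 — 3dB bandwidth: Δω = ω₀/Q = 9630 rad/s; BW = Δω/(2π) = 1533 Hz.

(a) f₀ = 5601 Hz  (b) Q = 3.655  (c) BW = 1533 Hz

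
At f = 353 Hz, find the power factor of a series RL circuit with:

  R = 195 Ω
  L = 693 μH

Step 1 — Angular frequency: ω = 2π·f = 2π·353 = 2218 rad/s.
Step 2 — Component impedances:
  R: Z = R = 195 Ω
  L: Z = jωL = j·2218·0.000693 = 0 + j1.537 Ω
Step 3 — Series combination: Z_total = R + L = 195 + j1.537 Ω = 195∠0.5° Ω.
Step 4 — Power factor: PF = cos(φ) = Re(Z)/|Z| = 195/195 = 1.
Step 5 — Type: Im(Z) = 1.537 ⇒ lagging (phase φ = 0.5°).

PF = 1 (lagging, φ = 0.5°)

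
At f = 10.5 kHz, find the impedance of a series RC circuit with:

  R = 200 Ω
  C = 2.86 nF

Step 1 — Angular frequency: ω = 2π·f = 2π·1.05e+04 = 6.597e+04 rad/s.
Step 2 — Component impedances:
  R: Z = R = 200 Ω
  C: Z = 1/(jωC) = -j/(ω·C) = 0 - j5300 Ω
Step 3 — Series combination: Z_total = R + C = 200 - j5300 Ω = 5304∠-87.8° Ω.

Z = 200 - j5300 Ω = 5304∠-87.8° Ω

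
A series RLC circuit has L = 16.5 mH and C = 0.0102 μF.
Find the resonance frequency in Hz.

Step 1 — Resonance condition Im(Z)=0 gives ω₀ = 1/√(LC).
Step 2 — ω₀ = 1/√(0.0165·1.02e-08) = 7.708e+04 rad/s.
Step 3 — f₀ = ω₀/(2π) = 1.227e+04 Hz.

f₀ = 1.227e+04 Hz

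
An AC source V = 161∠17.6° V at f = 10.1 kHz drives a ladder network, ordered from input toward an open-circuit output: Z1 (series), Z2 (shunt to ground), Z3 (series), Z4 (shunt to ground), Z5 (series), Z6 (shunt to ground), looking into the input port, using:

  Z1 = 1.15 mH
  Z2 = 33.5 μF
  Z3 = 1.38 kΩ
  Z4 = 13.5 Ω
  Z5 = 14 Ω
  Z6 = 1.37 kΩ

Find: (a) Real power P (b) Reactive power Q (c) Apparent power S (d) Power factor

Step 1 — Angular frequency: ω = 2π·f = 2π·1.01e+04 = 6.346e+04 rad/s.
Step 2 — Component impedances:
  Z1: Z = jωL = j·6.346e+04·0.00115 = 0 + j72.98 Ω
  Z2: Z = 1/(jωC) = -j/(ω·C) = 0 - j0.4704 Ω
  Z3: Z = R = 1380 Ω
  Z4: Z = R = 13.5 Ω
  Z5: Z = R = 14 Ω
  Z6: Z = R = 1370 Ω
Step 3 — Ladder network (open output): work backward from the far end, alternating series and parallel combinations. Z_in = 0.0001588 + j72.51 Ω = 72.51∠90.0° Ω.
Step 4 — Source phasor: V = 161∠17.6° V = 153.5 + j48.68 V.
Step 5 — Current: I = V / Z = 0.6714 - j2.116 A = 2.22∠-72.4° A.
Step 6 — Complex power: S = V·I* = 0.0007829 + j357.5 VA.
Step 7 — Real power: P = Re(S) = 0.0007829 W.
Step 8 — Reactive power: Q = Im(S) = 357.5 VAR.
Step 9 — Apparent power: |S| = 357.5 VA.
Step 10 — Power factor: PF = P/|S| = 2.19e-06 (lagging).

(a) P = 0.0007829 W  (b) Q = 357.5 VAR  (c) S = 357.5 VA  (d) PF = 2.19e-06 (lagging)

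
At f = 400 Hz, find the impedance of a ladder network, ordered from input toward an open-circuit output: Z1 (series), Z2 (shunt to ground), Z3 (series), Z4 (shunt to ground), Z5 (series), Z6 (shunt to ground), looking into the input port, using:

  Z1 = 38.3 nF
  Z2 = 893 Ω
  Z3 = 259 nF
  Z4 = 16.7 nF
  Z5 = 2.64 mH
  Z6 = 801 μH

Step 1 — Angular frequency: ω = 2π·f = 2π·400 = 2513 rad/s.
Step 2 — Component impedances:
  Z1: Z = 1/(jωC) = -j/(ω·C) = 0 - j1.039e+04 Ω
  Z2: Z = R = 893 Ω
  Z3: Z = 1/(jωC) = -j/(ω·C) = 0 - j1536 Ω
  Z4: Z = 1/(jωC) = -j/(ω·C) = 0 - j2.383e+04 Ω
  Z5: Z = jωL = j·2513·0.00264 = 0 + j6.635 Ω
  Z6: Z = jωL = j·2513·0.000801 = 0 + j2.013 Ω
Step 3 — Ladder network (open output): work backward from the far end, alternating series and parallel combinations. Z_in = 665.6 - j1.078e+04 Ω = 1.08e+04∠-86.5° Ω.

Z = 665.6 - j1.078e+04 Ω = 1.08e+04∠-86.5° Ω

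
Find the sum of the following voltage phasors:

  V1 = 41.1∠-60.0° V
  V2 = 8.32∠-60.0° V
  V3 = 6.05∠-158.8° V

Step 1 — Convert each phasor to rectangular form:
  V1 = 41.1·(cos(-60.0°) + j·sin(-60.0°)) = 20.55 - j35.59 V
  V2 = 8.32·(cos(-60.0°) + j·sin(-60.0°)) = 4.16 - j7.205 V
  V3 = 6.05·(cos(-158.8°) + j·sin(-158.8°)) = -5.641 - j2.188 V
Step 2 — Sum components: V_total = 19.07 - j44.99 V.
Step 3 — Convert to polar: |V_total| = 48.86 V, ∠V_total = -67.0°.

V_total = 48.86∠-67.0° V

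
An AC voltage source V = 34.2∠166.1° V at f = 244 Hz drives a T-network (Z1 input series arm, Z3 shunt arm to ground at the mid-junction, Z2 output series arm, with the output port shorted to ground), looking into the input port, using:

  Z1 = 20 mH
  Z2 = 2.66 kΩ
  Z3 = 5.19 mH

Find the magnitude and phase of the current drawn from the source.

Step 1 — Angular frequency: ω = 2π·f = 2π·244 = 1533 rad/s.
Step 2 — Component impedances:
  Z1: Z = jωL = j·1533·0.02 = 0 + j30.66 Ω
  Z2: Z = R = 2660 Ω
  Z3: Z = jωL = j·1533·0.00519 = 0 + j7.957 Ω
Step 3 — With the output port shorted to ground, the output series arm Z2 runs from the junction to ground; the shunt arm Z3 also runs from the junction to ground. They appear in parallel: Z3 || Z2 = 0.0238 + j7.957 Ω.
Step 4 — Series with input arm Z1: Z_in = Z1 + (Z3 || Z2) = 0.0238 + j38.62 Ω = 38.62∠90.0° Ω.
Step 5 — Source phasor: V = 34.2∠166.1° V = -33.2 + j8.216 V.
Step 6 — Ohm's law: I = V / Z_total = (-33.2 + j8.216) / (0.0238 + j38.62) = 0.2122 + j0.8598 A.
Step 7 — Convert to polar: |I| = 0.8856 A, ∠I = 76.1°.

I = 0.8856∠76.1° A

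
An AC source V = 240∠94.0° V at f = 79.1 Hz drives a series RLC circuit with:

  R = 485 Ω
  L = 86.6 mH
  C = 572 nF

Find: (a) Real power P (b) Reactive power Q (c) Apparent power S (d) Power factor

Step 1 — Angular frequency: ω = 2π·f = 2π·79.1 = 497 rad/s.
Step 2 — Component impedances:
  R: Z = R = 485 Ω
  L: Z = jωL = j·497·0.0866 = 0 + j43.04 Ω
  C: Z = 1/(jωC) = -j/(ω·C) = 0 - j3518 Ω
Step 3 — Series combination: Z_total = R + L + C = 485 - j3475 Ω = 3508∠-82.1° Ω.
Step 4 — Source phasor: V = 240∠94.0° V = -16.74 + j239.4 V.
Step 5 — Current: I = V / Z = -0.06825 + j0.004708 A = 0.06841∠176.1° A.
Step 6 — Complex power: S = V·I* = 2.27 - j16.26 VA.
Step 7 — Real power: P = Re(S) = 2.27 W.
Step 8 — Reactive power: Q = Im(S) = -16.26 VAR.
Step 9 — Apparent power: |S| = 16.42 VA.
Step 10 — Power factor: PF = P/|S| = 0.1382 (leading).

(a) P = 2.27 W  (b) Q = -16.26 VAR  (c) S = 16.42 VA  (d) PF = 0.1382 (leading)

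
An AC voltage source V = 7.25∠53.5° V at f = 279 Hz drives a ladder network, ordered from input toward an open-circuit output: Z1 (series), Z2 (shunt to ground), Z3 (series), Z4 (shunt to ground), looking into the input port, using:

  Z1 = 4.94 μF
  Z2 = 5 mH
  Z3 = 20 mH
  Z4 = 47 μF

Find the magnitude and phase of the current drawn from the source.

Step 1 — Angular frequency: ω = 2π·f = 2π·279 = 1753 rad/s.
Step 2 — Component impedances:
  Z1: Z = 1/(jωC) = -j/(ω·C) = 0 - j115.5 Ω
  Z2: Z = jωL = j·1753·0.005 = 0 + j8.765 Ω
  Z3: Z = jωL = j·1753·0.02 = 0 + j35.06 Ω
  Z4: Z = 1/(jωC) = -j/(ω·C) = 0 - j12.14 Ω
Step 3 — Ladder network (open output): work backward from the far end, alternating series and parallel combinations. Z_in = 0 - j109.1 Ω = 109.1∠-90.0° Ω.
Step 4 — Source phasor: V = 7.25∠53.5° V = 4.312 + j5.828 V.
Step 5 — Ohm's law: I = V / Z_total = (4.312 + j5.828) / (0 - j109.1) = -0.0534 + j0.03952 A.
Step 6 — Convert to polar: |I| = 0.06643 A, ∠I = 143.5°.

I = 0.06643∠143.5° A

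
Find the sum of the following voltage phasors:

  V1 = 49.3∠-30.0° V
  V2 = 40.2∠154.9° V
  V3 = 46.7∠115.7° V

Step 1 — Convert each phasor to rectangular form:
  V1 = 49.3·(cos(-30.0°) + j·sin(-30.0°)) = 42.7 - j24.65 V
  V2 = 40.2·(cos(154.9°) + j·sin(154.9°)) = -36.4 + j17.05 V
  V3 = 46.7·(cos(115.7°) + j·sin(115.7°)) = -20.25 + j42.08 V
Step 2 — Sum components: V_total = -13.96 + j34.48 V.
Step 3 — Convert to polar: |V_total| = 37.2 V, ∠V_total = 112.0°.

V_total = 37.2∠112.0° V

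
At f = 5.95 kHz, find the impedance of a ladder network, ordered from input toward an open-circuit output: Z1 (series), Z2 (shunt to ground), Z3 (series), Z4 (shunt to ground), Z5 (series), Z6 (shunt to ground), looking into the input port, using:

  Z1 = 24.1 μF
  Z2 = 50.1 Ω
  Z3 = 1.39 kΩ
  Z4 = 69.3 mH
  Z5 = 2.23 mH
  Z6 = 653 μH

Step 1 — Angular frequency: ω = 2π·f = 2π·5950 = 3.738e+04 rad/s.
Step 2 — Component impedances:
  Z1: Z = 1/(jωC) = -j/(ω·C) = 0 - j1.11 Ω
  Z2: Z = R = 50.1 Ω
  Z3: Z = R = 1390 Ω
  Z4: Z = jωL = j·3.738e+04·0.0693 = 0 + j2591 Ω
  Z5: Z = jωL = j·3.738e+04·0.00223 = 0 + j83.37 Ω
  Z6: Z = jωL = j·3.738e+04·0.000653 = 0 + j24.41 Ω
Step 3 — Ladder network (open output): work backward from the far end, alternating series and parallel combinations. Z_in = 48.37 - j0.9853 Ω = 48.38∠-1.2° Ω.

Z = 48.37 - j0.9853 Ω = 48.38∠-1.2° Ω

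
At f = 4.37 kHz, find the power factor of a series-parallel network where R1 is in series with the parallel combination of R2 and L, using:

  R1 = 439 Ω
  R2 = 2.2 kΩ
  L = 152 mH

Step 1 — Angular frequency: ω = 2π·f = 2π·4370 = 2.746e+04 rad/s.
Step 2 — Component impedances:
  R1: Z = R = 439 Ω
  R2: Z = R = 2200 Ω
  L: Z = jωL = j·2.746e+04·0.152 = 0 + j4174 Ω
Step 3 — Parallel branch: R2 || L = 1/(1/R2 + 1/L) = 1722 + j907.5 Ω.
Step 4 — Series with R1: Z_total = R1 + (R2 || L) = 2161 + j907.5 Ω = 2343∠22.8° Ω.
Step 5 — Power factor: PF = cos(φ) = Re(Z)/|Z| = 2160.6/2343.5 = 0.922.
Step 6 — Type: Im(Z) = 907.5 ⇒ lagging (phase φ = 22.8°).

PF = 0.922 (lagging, φ = 22.8°)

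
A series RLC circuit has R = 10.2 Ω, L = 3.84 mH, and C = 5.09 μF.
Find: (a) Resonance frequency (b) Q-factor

Step 1 — Resonance condition Im(Z)=0 gives ω₀ = 1/√(LC).
Step 2 — ω₀ = 1/√(0.00384·5.09e-06) = 7153 rad/s.
Step 3 — f₀ = ω₀/(2π) = 1138 Hz.
Step 4 — Series Q: Q = ω₀L/R = 7153·0.00384/10.2 = 2.693.

(a) f₀ = 1138 Hz  (b) Q = 2.693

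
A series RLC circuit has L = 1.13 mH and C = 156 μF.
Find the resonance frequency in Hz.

Step 1 — Resonance condition Im(Z)=0 gives ω₀ = 1/√(LC).
Step 2 — ω₀ = 1/√(0.00113·0.000156) = 2382 rad/s.
Step 3 — f₀ = ω₀/(2π) = 379.1 Hz.

f₀ = 379.1 Hz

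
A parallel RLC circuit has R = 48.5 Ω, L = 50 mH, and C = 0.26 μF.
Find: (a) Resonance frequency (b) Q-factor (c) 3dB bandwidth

Step 1 — Resonance: ω₀ = 1/√(LC) = 1/√(0.05·2.6e-07) = 8771 rad/s.
Step 2 — f₀ = ω₀/(2π) = 1396 Hz.
Step 3 — Parallel Q: Q = R/(ω₀L) = 48.5/(8771·0.05) = 0.1106.
Step 4 — Bandwidth: Δω = ω₀/Q = 7.93e+04 rad/s; BW = Δω/(2π) = 1.262e+04 Hz.

(a) f₀ = 1396 Hz  (b) Q = 0.1106  (c) BW = 1.262e+04 Hz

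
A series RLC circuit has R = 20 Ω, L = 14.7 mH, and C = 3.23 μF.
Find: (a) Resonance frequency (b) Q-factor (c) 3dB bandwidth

Step 1 — Resonance: ω₀ = 1/√(LC) = 1/√(0.0147·3.23e-06) = 4589 rad/s.
Step 2 — f₀ = ω₀/(2π) = 730.4 Hz.
Step 3 — Series Q: Q = ω₀L/R = 4589·0.0147/20 = 3.373.
Step 4 — Bandwidth: Δω = ω₀/Q = 1361 rad/s; BW = Δω/(2π) = 216.5 Hz.

(a) f₀ = 730.4 Hz  (b) Q = 3.373  (c) BW = 216.5 Hz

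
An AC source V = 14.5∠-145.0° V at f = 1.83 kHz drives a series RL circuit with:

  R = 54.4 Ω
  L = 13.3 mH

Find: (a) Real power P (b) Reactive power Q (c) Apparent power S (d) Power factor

Step 1 — Angular frequency: ω = 2π·f = 2π·1830 = 1.15e+04 rad/s.
Step 2 — Component impedances:
  R: Z = R = 54.4 Ω
  L: Z = jωL = j·1.15e+04·0.0133 = 0 + j152.9 Ω
Step 3 — Series combination: Z_total = R + L = 54.4 + j152.9 Ω = 162.3∠70.4° Ω.
Step 4 — Source phasor: V = 14.5∠-145.0° V = -11.88 - j8.317 V.
Step 5 — Current: I = V / Z = -0.0728 + j0.05177 A = 0.08933∠144.6° A.
Step 6 — Complex power: S = V·I* = 0.4341 + j1.22 VA.
Step 7 — Real power: P = Re(S) = 0.4341 W.
Step 8 — Reactive power: Q = Im(S) = 1.22 VAR.
Step 9 — Apparent power: |S| = 1.295 VA.
Step 10 — Power factor: PF = P/|S| = 0.3352 (lagging).

(a) P = 0.4341 W  (b) Q = 1.22 VAR  (c) S = 1.295 VA  (d) PF = 0.3352 (lagging)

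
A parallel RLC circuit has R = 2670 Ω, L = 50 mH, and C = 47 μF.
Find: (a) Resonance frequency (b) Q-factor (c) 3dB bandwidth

Step 1 — Resonance: ω₀ = 1/√(LC) = 1/√(0.05·4.7e-05) = 652.3 rad/s.
Step 2 — f₀ = ω₀/(2π) = 103.8 Hz.
Step 3 — Parallel Q: Q = R/(ω₀L) = 2670/(652.3·0.05) = 81.86.
Step 4 — Bandwidth: Δω = ω₀/Q = 7.969 rad/s; BW = Δω/(2π) = 1.268 Hz.

(a) f₀ = 103.8 Hz  (b) Q = 81.86  (c) BW = 1.268 Hz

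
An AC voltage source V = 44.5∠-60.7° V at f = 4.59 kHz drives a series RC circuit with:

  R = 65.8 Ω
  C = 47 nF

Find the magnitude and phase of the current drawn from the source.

Step 1 — Angular frequency: ω = 2π·f = 2π·4590 = 2.884e+04 rad/s.
Step 2 — Component impedances:
  R: Z = R = 65.8 Ω
  C: Z = 1/(jωC) = -j/(ω·C) = 0 - j737.8 Ω
Step 3 — Series combination: Z_total = R + C = 65.8 - j737.8 Ω = 740.7∠-84.9° Ω.
Step 4 — Source phasor: V = 44.5∠-60.7° V = 21.78 - j38.81 V.
Step 5 — Ohm's law: I = V / Z_total = (21.78 - j38.81) / (65.8 - j737.8) = 0.0548 + j0.02463 A.
Step 6 — Convert to polar: |I| = 0.06008 A, ∠I = 24.2°.

I = 0.06008∠24.2° A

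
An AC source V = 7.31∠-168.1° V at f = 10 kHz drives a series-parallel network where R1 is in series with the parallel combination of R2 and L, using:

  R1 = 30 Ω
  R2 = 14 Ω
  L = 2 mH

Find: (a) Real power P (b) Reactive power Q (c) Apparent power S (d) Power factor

Step 1 — Angular frequency: ω = 2π·f = 2π·1e+04 = 6.283e+04 rad/s.
Step 2 — Component impedances:
  R1: Z = R = 30 Ω
  R2: Z = R = 14 Ω
  L: Z = jωL = j·6.283e+04·0.002 = 0 + j125.7 Ω
Step 3 — Parallel branch: R2 || L = 1/(1/R2 + 1/L) = 13.83 + j1.541 Ω.
Step 4 — Series with R1: Z_total = R1 + (R2 || L) = 43.83 + j1.541 Ω = 43.86∠2.0° Ω.
Step 5 — Source phasor: V = 7.31∠-168.1° V = -7.153 - j1.507 V.
Step 6 — Current: I = V / Z = -0.1642 - j0.02862 A = 0.1667∠-170.1° A.
Step 7 — Complex power: S = V·I* = 1.218 + j0.0428 VA.
Step 8 — Real power: P = Re(S) = 1.218 W.
Step 9 — Reactive power: Q = Im(S) = 0.0428 VAR.
Step 10 — Apparent power: |S| = 1.218 VA.
Step 11 — Power factor: PF = P/|S| = 0.9994 (lagging).

(a) P = 1.218 W  (b) Q = 0.0428 VAR  (c) S = 1.218 VA  (d) PF = 0.9994 (lagging)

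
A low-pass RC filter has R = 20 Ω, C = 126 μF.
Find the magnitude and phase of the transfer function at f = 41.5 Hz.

Step 1 — Angular frequency: ω = 2π·41.5 = 260.8 rad/s.
Step 2 — Transfer function: H(jω) = 1/(1 + jωRC).
Step 3 — Denominator: 1 + jωRC = 1 + j·260.8·20·0.000126 = 1 + j0.6571.
Step 4 — H = 0.6984 - j0.4589.
Step 5 — Magnitude: |H| = 0.8357 (-1.6 dB); phase: φ = -33.3°.

|H| = 0.8357 (-1.6 dB), φ = -33.3°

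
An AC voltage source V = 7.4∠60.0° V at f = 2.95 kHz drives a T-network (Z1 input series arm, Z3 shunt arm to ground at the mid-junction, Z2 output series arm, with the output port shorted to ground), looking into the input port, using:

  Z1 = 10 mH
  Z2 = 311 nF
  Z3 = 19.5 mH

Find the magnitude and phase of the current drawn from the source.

Step 1 — Angular frequency: ω = 2π·f = 2π·2950 = 1.854e+04 rad/s.
Step 2 — Component impedances:
  Z1: Z = jωL = j·1.854e+04·0.01 = 0 + j185.4 Ω
  Z2: Z = 1/(jωC) = -j/(ω·C) = 0 - j173.5 Ω
  Z3: Z = jωL = j·1.854e+04·0.0195 = 0 + j361.4 Ω
Step 3 — With the output port shorted to ground, the output series arm Z2 runs from the junction to ground; the shunt arm Z3 also runs from the junction to ground. They appear in parallel: Z3 || Z2 = 0 - j333.6 Ω.
Step 4 — Series with input arm Z1: Z_in = Z1 + (Z3 || Z2) = 0 - j148.2 Ω = 148.2∠-90.0° Ω.
Step 5 — Source phasor: V = 7.4∠60.0° V = 3.7 + j6.409 V.
Step 6 — Ohm's law: I = V / Z_total = (3.7 + j6.409) / (0 - j148.2) = -0.04324 + j0.02496 A.
Step 7 — Convert to polar: |I| = 0.04992 A, ∠I = 150.0°.

I = 0.04992∠150.0° A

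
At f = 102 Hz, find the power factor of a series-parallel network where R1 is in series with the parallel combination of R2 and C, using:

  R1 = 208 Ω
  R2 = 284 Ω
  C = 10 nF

Step 1 — Angular frequency: ω = 2π·f = 2π·102 = 640.9 rad/s.
Step 2 — Component impedances:
  R1: Z = R = 208 Ω
  R2: Z = R = 284 Ω
  C: Z = 1/(jωC) = -j/(ω·C) = 0 - j1.56e+05 Ω
Step 3 — Parallel branch: R2 || C = 1/(1/R2 + 1/C) = 284 - j0.5169 Ω.
Step 4 — Series with R1: Z_total = R1 + (R2 || C) = 492 - j0.5169 Ω = 492∠-0.1° Ω.
Step 5 — Power factor: PF = cos(φ) = Re(Z)/|Z| = 492/492 = 1.
Step 6 — Type: Im(Z) = -0.5169 ⇒ leading (phase φ = -0.1°).

PF = 1 (leading, φ = -0.1°)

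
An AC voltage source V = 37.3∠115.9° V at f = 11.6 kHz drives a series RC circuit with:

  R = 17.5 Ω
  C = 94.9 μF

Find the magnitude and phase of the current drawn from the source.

Step 1 — Angular frequency: ω = 2π·f = 2π·1.16e+04 = 7.288e+04 rad/s.
Step 2 — Component impedances:
  R: Z = R = 17.5 Ω
  C: Z = 1/(jωC) = -j/(ω·C) = 0 - j0.1446 Ω
Step 3 — Series combination: Z_total = R + C = 17.5 - j0.1446 Ω = 17.5∠-0.5° Ω.
Step 4 — Source phasor: V = 37.3∠115.9° V = -16.29 + j33.55 V.
Step 5 — Ohm's law: I = V / Z_total = (-16.29 + j33.55) / (17.5 - j0.1446) = -0.9468 + j1.91 A.
Step 6 — Convert to polar: |I| = 2.131 A, ∠I = 116.4°.

I = 2.131∠116.4° A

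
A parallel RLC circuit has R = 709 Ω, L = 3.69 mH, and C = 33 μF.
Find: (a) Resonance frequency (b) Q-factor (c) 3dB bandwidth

Step 1 — Resonance: ω₀ = 1/√(LC) = 1/√(0.00369·3.3e-05) = 2866 rad/s.
Step 2 — f₀ = ω₀/(2π) = 456.1 Hz.
Step 3 — Parallel Q: Q = R/(ω₀L) = 709/(2866·0.00369) = 67.05.
Step 4 — Bandwidth: Δω = ω₀/Q = 42.74 rad/s; BW = Δω/(2π) = 6.802 Hz.

(a) f₀ = 456.1 Hz  (b) Q = 67.05  (c) BW = 6.802 Hz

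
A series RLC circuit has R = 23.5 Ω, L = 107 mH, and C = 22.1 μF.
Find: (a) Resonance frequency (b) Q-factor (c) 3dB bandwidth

Step 1 — Resonance condition Im(Z)=0 gives ω₀ = 1/√(LC).
Step 2 — ω₀ = 1/√(0.107·2.21e-05) = 650.3 rad/s.
Step 3 — f₀ = ω₀/(2π) = 103.5 Hz.
Step 4 — Series Q: Q = ω₀L/R = 650.3·0.107/23.5 = 2.961.
Step 5 — 3dB bandwidth: Δω = ω₀/Q = 219.6 rad/s; BW = Δω/(2π) = 34.95 Hz.

(a) f₀ = 103.5 Hz  (b) Q = 2.961  (c) BW = 34.95 Hz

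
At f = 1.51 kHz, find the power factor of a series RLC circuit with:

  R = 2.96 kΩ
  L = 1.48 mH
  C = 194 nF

Step 1 — Angular frequency: ω = 2π·f = 2π·1510 = 9488 rad/s.
Step 2 — Component impedances:
  R: Z = R = 2960 Ω
  L: Z = jωL = j·9488·0.00148 = 0 + j14.04 Ω
  C: Z = 1/(jωC) = -j/(ω·C) = 0 - j543.3 Ω
Step 3 — Series combination: Z_total = R + L + C = 2960 - j529.3 Ω = 3007∠-10.1° Ω.
Step 4 — Power factor: PF = cos(φ) = Re(Z)/|Z| = 2960/3007 = 0.9844.
Step 5 — Type: Im(Z) = -529.3 ⇒ leading (phase φ = -10.1°).

PF = 0.9844 (leading, φ = -10.1°)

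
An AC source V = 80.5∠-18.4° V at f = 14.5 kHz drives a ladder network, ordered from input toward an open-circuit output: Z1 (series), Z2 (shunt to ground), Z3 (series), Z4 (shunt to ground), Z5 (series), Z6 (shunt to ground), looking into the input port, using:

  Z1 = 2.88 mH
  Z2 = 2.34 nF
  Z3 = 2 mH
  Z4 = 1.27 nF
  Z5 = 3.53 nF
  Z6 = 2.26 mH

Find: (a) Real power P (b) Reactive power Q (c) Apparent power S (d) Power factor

Step 1 — Angular frequency: ω = 2π·f = 2π·1.45e+04 = 9.111e+04 rad/s.
Step 2 — Component impedances:
  Z1: Z = jωL = j·9.111e+04·0.00288 = 0 + j262.4 Ω
  Z2: Z = 1/(jωC) = -j/(ω·C) = 0 - j4691 Ω
  Z3: Z = jωL = j·9.111e+04·0.002 = 0 + j182.2 Ω
  Z4: Z = 1/(jωC) = -j/(ω·C) = 0 - j8643 Ω
  Z5: Z = 1/(jωC) = -j/(ω·C) = 0 - j3109 Ω
  Z6: Z = jωL = j·9.111e+04·0.00226 = 0 + j205.9 Ω
Step 3 — Ladder network (open output): work backward from the far end, alternating series and parallel combinations. Z_in = 0 - j1135 Ω = 1135∠-90.0° Ω.
Step 4 — Source phasor: V = 80.5∠-18.4° V = 76.38 - j25.41 V.
Step 5 — Current: I = V / Z = 0.02238 + j0.06727 A = 0.0709∠71.6° A.
Step 6 — Complex power: S = V·I* = 0 - j5.707 VA.
Step 7 — Real power: P = Re(S) = 0 W.
Step 8 — Reactive power: Q = Im(S) = -5.707 VAR.
Step 9 — Apparent power: |S| = 5.707 VA.
Step 10 — Power factor: PF = P/|S| = 0 (leading).

(a) P = 0 W  (b) Q = -5.707 VAR  (c) S = 5.707 VA  (d) PF = 0 (leading)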